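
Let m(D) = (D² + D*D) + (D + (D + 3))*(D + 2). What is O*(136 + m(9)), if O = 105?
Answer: 55545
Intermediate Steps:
m(D) = 2*D² + (2 + D)*(3 + 2*D) (m(D) = (D² + D²) + (D + (3 + D))*(2 + D) = 2*D² + (3 + 2*D)*(2 + D) = 2*D² + (2 + D)*(3 + 2*D))
O*(136 + m(9)) = 105*(136 + (6 + 4*9² + 7*9)) = 105*(136 + (6 + 4*81 + 63)) = 105*(136 + (6 + 324 + 63)) = 105*(136 + 393) = 105*529 = 55545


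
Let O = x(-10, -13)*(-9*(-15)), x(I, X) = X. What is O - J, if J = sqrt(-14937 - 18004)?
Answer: -1755 - I*sqrt(32941) ≈ -1755.0 - 181.5*I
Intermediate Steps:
J = I*sqrt(32941) (J = sqrt(-32941) = I*sqrt(32941) ≈ 181.5*I)
O = -1755 (O = -(-117)*(-15) = -13*135 = -1755)
O - J = -1755 - I*sqrt(32941)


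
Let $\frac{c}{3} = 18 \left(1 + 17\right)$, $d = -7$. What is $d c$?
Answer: $-6804$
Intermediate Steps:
$c = 972$ ($c = 3 \cdot 18 \left(1 + 17\right) = 3 \cdot 18 \cdot 18 = 3 \cdot 324 = 972$)
$d c = \left(-7\right) 972 = -6804$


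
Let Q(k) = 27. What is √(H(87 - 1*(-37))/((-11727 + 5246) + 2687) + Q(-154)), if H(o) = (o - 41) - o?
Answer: √388805326/3794 ≈ 5.1972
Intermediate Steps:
H(o) = -41 (H(o) = (-41 + o) - o = -41)
√(H(87 - 1*(-37))/((-11727 + 5246) + 2687) + Q(-154)) = √(-41/((-11727 + 5246) + 2687) + 27) = √(-41/(-6481 + 2687) + 27) = √(-41/(-3794) + 27) = √(-41*(-1/3794) + 27) = √(41/3794 + 27) = √(102479/3794) = √388805326/3794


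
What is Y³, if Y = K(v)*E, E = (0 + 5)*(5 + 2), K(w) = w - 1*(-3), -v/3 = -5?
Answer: 250047000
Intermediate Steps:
v = 15 (v = -3*(-5) = 15)
K(w) = 3 + w (K(w) = w + 3 = 3 + w)
E = 35 (E = 5*7 = 35)
Y = 630 (Y = (3 + 15)*35 = 18*35 = 630)
Y³ = 630³ = 250047000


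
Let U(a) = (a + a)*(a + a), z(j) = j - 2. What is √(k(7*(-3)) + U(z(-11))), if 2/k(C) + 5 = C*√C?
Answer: √(676 - 2/(5 + 21*I*√21)) ≈ 26.0 + 0.0004*I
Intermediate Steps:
z(j) = -2 + j
U(a) = 4*a² (U(a) = (2*a)*(2*a) = 4*a²)
k(C) = 2/(-5 + C^(3/2)) (k(C) = 2/(-5 + C*√C) = 2/(-5 + C^(3/2)))
√(k(7*(-3)) + U(z(-11))) = √(2/(-5 + (7*(-3))^(3/2)) + 4*(-2 - 11)²) = √(2/(-5 + (-21)^(3/2)) + 4*(-13)²) = √(2/(-5 - 21*I*√21) + 4*169) = √(2/(-5 - 21*I*√21) + 676) = √(676 + 2/(-5 - 21*I*√21))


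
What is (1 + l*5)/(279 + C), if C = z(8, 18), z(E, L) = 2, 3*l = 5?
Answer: 28/843 ≈ 0.033215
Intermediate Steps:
l = 5/3 (l = (1/3)*5 = 5/3 ≈ 1.6667)
C = 2
(1 + l*5)/(279 + C) = (1 + (5/3)*5)/(279 + 2) = (1 + 25/3)/281 = (1/281)*(28/3) = 28/843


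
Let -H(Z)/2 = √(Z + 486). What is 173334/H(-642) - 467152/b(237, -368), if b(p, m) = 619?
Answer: -467152/619 + 28889*I*√39/26 ≈ -754.69 + 6938.9*I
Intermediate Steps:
H(Z) = -2*√(486 + Z) (H(Z) = -2*√(Z + 486) = -2*√(486 + Z))
173334/H(-642) - 467152/b(237, -368) = 173334/((-2*√(486 - 642))) - 467152/619 = 173334/((-4*I*√39)) - 467152*1/619 = 173334/((-4*I*√39)) - 467152/619 = 173334*(I*√39/156) - 467152/619 = 28889*I*√39/26 - 467152/619 = -467152/619 + 28889*I*√39/26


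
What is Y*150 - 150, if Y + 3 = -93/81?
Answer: -6950/9 ≈ -772.22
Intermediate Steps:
Y = -112/27 (Y = -3 - 93/81 = -3 - 93*1/81 = -3 - 31/27 = -112/27 ≈ -4.1481)
Y*150 - 150 = -112/27*150 - 150 = -5600/9 - 150 = -6950/9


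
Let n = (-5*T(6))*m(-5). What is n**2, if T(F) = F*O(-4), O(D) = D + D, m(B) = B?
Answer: 1440000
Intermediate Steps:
O(D) = 2*D
T(F) = -8*F (T(F) = F*(2*(-4)) = F*(-8) = -8*F)
n = -1200 (n = -(-40)*6*(-5) = -5*(-48)*(-5) = 240*(-5) = -1200)
n**2 = (-1200)**2 = 1440000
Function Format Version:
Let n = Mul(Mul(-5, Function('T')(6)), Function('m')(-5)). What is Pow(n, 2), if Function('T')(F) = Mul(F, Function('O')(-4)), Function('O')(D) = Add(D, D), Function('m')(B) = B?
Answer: 1440000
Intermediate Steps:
Function('O')(D) = Mul(2, D)
Function('T')(F) = Mul(-8, F) (Function('T')(F) = Mul(F, Mul(2, -4)) = Mul(F, -8) = Mul(-8, F))
n = -1200 (n = Mul(Mul(-5, Mul(-8, 6)), -5) = Mul(Mul(-5, -48), -5) = Mul(240, -5) = -1200)
Pow(n, 2) = Pow(-1200, 2) = 1440000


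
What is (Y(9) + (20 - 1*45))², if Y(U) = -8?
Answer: 1089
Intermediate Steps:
(Y(9) + (20 - 1*45))² = (-8 + (20 - 1*45))² = (-8 + (20 - 45))² = (-8 - 25)² = (-33)² = 1089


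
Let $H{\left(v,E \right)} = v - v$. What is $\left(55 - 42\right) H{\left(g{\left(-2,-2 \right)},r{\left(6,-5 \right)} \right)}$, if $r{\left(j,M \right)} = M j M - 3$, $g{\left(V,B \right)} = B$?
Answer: $0$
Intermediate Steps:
$r{\left(j,M \right)} = -3 + j M^{2}$ ($r{\left(j,M \right)} = j M^{2} - 3 = -3 + j M^{2}$)
$H{\left(v,E \right)} = 0$
$\left(55 - 42\right) H{\left(g{\left(-2,-2 \right)},r{\left(6,-5 \right)} \right)} = \left(55 - 42\right) 0 = 13 \cdot 0 = 0$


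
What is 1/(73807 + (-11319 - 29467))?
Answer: 1/33021 ≈ 3.0284e-5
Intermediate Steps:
1/(73807 + (-11319 - 29467)) = 1/(73807 - 40786) = 1/33021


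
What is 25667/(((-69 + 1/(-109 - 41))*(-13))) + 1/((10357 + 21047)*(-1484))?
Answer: 179425943642237/6271111614768 ≈ 28.612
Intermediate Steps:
25667/(((-69 + 1/(-109 - 41))*(-13))) + 1/((10357 + 21047)*(-1484)) = 25667/(((-69 + 1/(-150))*(-13))) - 1/1484/31404 = 25667/(((-69 - 1/150)*(-13))) + (1/31404)*(-1/1484) = 25667/((-10351/150*(-13))) - 1/46603536 = 25667/(134563/150) - 1/46603536 = 25667*(150/134563) - 1/46603536 = 3850050/134563 - 1/46603536 = 179425943642237/6271111614768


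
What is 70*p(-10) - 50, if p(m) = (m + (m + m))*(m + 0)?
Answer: 20950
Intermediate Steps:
p(m) = 3*m² (p(m) = (m + 2*m)*m = (3*m)*m = 3*m²)
70*p(-10) - 50 = 70*(3*(-10)²) - 50 = 70*(3*100) - 50 = 70*300 - 50 = 21000 - 50 = 20950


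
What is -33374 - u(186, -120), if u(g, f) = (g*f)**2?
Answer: -498215774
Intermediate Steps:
u(g, f) = f**2*g**2 (u(g, f) = (f*g)**2 = f**2*g**2)
-33374 - u(186, -120) = -33374 - (-120)**2*186**2 = -33374 - 14400*34596 = -33374 - 1*498182400 = -33374 - 498182400 = -498215774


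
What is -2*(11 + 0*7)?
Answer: -22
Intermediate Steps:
-2*(11 + 0*7) = -2*(11 + 0) = -2*11 = -22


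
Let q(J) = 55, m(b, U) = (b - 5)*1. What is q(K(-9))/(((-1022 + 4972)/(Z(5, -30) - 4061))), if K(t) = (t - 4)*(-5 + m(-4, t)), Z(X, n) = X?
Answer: -22308/395 ≈ -56.476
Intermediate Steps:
m(b, U) = -5 + b (m(b, U) = (-5 + b)*1 = -5 + b)
K(t) = 56 - 14*t (K(t) = (t - 4)*(-5 + (-5 - 4)) = (-4 + t)*(-5 - 9) = (-4 + t)*(-14) = 56 - 14*t)
q(K(-9))/(((-1022 + 4972)/(Z(5, -30) - 4061))) = 55/(((-1022 + 4972)/(5 - 4061))) = 55/((3950/(-4056))) = 55/((3950*(-1/4056))) = 55/(-1975/2028) = 55*(-2028/1975) = -22308/395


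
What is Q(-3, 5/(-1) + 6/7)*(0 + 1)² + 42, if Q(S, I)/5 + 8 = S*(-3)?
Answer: 47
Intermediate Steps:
Q(S, I) = -40 - 15*S (Q(S, I) = -40 + 5*(S*(-3)) = -40 + 5*(-3*S) = -40 - 15*S)
Q(-3, 5/(-1) + 6/7)*(0 + 1)² + 42 = (-40 - 15*(-3))*(0 + 1)² + 42 = (-40 + 45)*1² + 42 = 5*1 + 42 = 5 + 42 = 47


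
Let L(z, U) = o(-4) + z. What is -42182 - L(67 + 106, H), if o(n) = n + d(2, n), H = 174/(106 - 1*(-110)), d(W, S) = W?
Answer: -42353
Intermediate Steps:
H = 29/36 (H = 174/(106 + 110) = 174/216 = 174*(1/216) = 29/36 ≈ 0.80556)
o(n) = 2 + n (o(n) = n + 2 = 2 + n)
L(z, U) = -2 + z (L(z, U) = (2 - 4) + z = -2 + z)
-42182 - L(67 + 106, H) = -42182 - (-2 + (67 + 106)) = -42182 - (-2 + 173) = -42182 - 1*171 = -42182 - 171 = -42353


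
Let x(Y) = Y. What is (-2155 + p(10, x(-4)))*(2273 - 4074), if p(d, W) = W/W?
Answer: 3879354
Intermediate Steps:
p(d, W) = 1
(-2155 + p(10, x(-4)))*(2273 - 4074) = (-2155 + 1)*(2273 - 4074) = -2154*(-1801) = 3879354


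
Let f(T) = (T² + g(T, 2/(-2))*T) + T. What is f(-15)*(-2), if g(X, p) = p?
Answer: -450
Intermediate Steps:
f(T) = T² (f(T) = (T² + (2/(-2))*T) + T = (T² + (2*(-½))*T) + T = (T² - T) + T = T²)
f(-15)*(-2) = (-15)²*(-2) = 225*(-2) = -450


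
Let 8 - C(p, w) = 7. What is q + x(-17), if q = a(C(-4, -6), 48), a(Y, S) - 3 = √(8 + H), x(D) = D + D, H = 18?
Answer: -31 + √26 ≈ -25.901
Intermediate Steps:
C(p, w) = 1 (C(p, w) = 8 - 1*7 = 8 - 7 = 1)
x(D) = 2*D
a(Y, S) = 3 + √26 (a(Y, S) = 3 + √(8 + 18) = 3 + √26)
q = 3 + √26 ≈ 8.0990
q + x(-17) = (3 + √26) + 2*(-17) = (3 + √26) - 34 = -31 + √26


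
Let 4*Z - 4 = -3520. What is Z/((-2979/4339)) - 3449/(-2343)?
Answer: 994048006/775533 ≈ 1281.8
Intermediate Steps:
Z = -879 (Z = 1 + (¼)*(-3520) = 1 - 880 = -879)
Z/((-2979/4339)) - 3449/(-2343) = -879/((-2979/4339)) - 3449/(-2343) = -879/((-2979*1/4339)) - 3449*(-1/2343) = -879/(-2979/4339) + 3449/2343 = -879*(-4339/2979) + 3449/2343 = 1271327/993 + 3449/2343 = 994048006/775533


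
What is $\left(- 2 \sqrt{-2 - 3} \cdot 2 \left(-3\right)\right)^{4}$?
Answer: $518400$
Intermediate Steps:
$\left(- 2 \sqrt{-2 - 3} \cdot 2 \left(-3\right)\right)^{4} = \left(- 2 \sqrt{-5} \left(-6\right)\right)^{4} = \left(- 2 i \sqrt{5} \left(-6\right)\right)^{4} = \left(12 i \sqrt{5}\right)^{4} = 518400$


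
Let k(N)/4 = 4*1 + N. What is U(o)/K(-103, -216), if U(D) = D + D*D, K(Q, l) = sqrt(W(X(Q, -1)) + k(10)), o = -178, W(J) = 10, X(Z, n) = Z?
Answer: 5251*sqrt(66)/11 ≈ 3878.1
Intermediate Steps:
k(N) = 16 + 4*N (k(N) = 4*(4*1 + N) = 4*(4 + N) = 16 + 4*N)
K(Q, l) = sqrt(66) (K(Q, l) = sqrt(10 + (16 + 4*10)) = sqrt(10 + (16 + 40)) = sqrt(10 + 56) = sqrt(66))
U(D) = D + D**2
U(o)/K(-103, -216) = (-178*(1 - 178))/(sqrt(66)) = (-178*(-177))*(sqrt(66)/66) = 31506*(sqrt(66)/66) = 5251*sqrt(66)/11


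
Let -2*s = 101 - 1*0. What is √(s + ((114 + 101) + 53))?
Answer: √870/2 ≈ 14.748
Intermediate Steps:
s = -101/2 (s = -(101 - 1*0)/2 = -(101 + 0)/2 = -½*101 = -101/2 ≈ -50.500)
√(s + ((114 + 101) + 53)) = √(-101/2 + ((114 + 101) + 53)) = √(-101/2 + (215 + 53)) = √(-101/2 + 268) = √(435/2) = √870/2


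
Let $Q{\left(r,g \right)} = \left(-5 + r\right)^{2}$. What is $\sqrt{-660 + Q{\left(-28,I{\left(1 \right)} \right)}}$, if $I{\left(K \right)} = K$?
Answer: $\sqrt{429} \approx 20.712$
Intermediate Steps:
$\sqrt{-660 + Q{\left(-28,I{\left(1 \right)} \right)}} = \sqrt{-660 + \left(-5 - 28\right)^{2}} = \sqrt{-660 + \left(-33\right)^{2}} = \sqrt{-660 + 1089} = \sqrt{429}$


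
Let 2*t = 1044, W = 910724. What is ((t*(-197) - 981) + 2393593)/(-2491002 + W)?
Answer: -1144889/790139 ≈ -1.4490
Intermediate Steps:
t = 522 (t = (½)*1044 = 522)
((t*(-197) - 981) + 2393593)/(-2491002 + W) = ((522*(-197) - 981) + 2393593)/(-2491002 + 910724) = ((-102834 - 981) + 2393593)/(-1580278) = (-103815 + 2393593)*(-1/1580278) = 2289778*(-1/1580278) = -1144889/790139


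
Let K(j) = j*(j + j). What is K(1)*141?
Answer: 282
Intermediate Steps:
K(j) = 2*j² (K(j) = j*(2*j) = 2*j²)
K(1)*141 = (2*1²)*141 = (2*1)*141 = 2*141 = 282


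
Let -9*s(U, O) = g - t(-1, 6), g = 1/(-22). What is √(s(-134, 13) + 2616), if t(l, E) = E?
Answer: √11398222/66 ≈ 51.153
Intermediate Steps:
g = -1/22 ≈ -0.045455
s(U, O) = 133/198 (s(U, O) = -(-1/22 - 1*6)/9 = -(-1/22 - 6)/9 = -⅑*(-133/22) = 133/198)
√(s(-134, 13) + 2616) = √(133/198 + 2616) = √(518101/198) = √11398222/66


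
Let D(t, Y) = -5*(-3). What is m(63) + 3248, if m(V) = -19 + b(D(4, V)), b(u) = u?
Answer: 3244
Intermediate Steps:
D(t, Y) = 15
m(V) = -4 (m(V) = -19 + 15 = -4)
m(63) + 3248 = -4 + 3248 = 3244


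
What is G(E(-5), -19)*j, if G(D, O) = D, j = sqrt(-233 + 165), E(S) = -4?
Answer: -8*I*sqrt(17) ≈ -32.985*I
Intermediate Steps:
j = 2*I*sqrt(17) (j = sqrt(-68) = 2*I*sqrt(17) ≈ 8.2462*I)
G(E(-5), -19)*j = -8*I*sqrt(17)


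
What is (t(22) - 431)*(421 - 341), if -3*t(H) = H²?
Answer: -142160/3 ≈ -47387.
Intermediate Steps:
t(H) = -H²/3
(t(22) - 431)*(421 - 341) = (-⅓*22² - 431)*(421 - 341) = (-⅓*484 - 431)*80 = (-484/3 - 431)*80 = -1777/3*80 = -142160/3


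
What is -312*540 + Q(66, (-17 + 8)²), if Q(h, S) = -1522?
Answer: -170002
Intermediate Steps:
-312*540 + Q(66, (-17 + 8)²) = -312*540 - 1522 = -168480 - 1522 = -170002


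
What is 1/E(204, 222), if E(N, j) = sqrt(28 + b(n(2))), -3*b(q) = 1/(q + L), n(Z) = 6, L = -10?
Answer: 2*sqrt(1011)/337 ≈ 0.18870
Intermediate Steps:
b(q) = -1/(3*(-10 + q)) (b(q) = -1/(3*(q - 10)) = -1/(3*(-10 + q)))
E(N, j) = sqrt(1011)/6 (E(N, j) = sqrt(28 - 1/(-30 + 3*6)) = sqrt(28 - 1/(-30 + 18)) = sqrt(28 - 1/(-12)) = sqrt(28 - 1*(-1/12)) = sqrt(28 + 1/12) = sqrt(337/12) = sqrt(1011)/6)
1/E(204, 222) = 1/(sqrt(1011)/6) = 2*sqrt(1011)/337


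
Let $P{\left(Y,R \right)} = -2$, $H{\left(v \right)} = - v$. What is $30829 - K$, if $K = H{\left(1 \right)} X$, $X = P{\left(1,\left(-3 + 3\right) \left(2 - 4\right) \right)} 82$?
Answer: $30665$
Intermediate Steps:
$X = -164$ ($X = \left(-2\right) 82 = -164$)
$K = 164$ ($K = \left(-1\right) 1 \left(-164\right) = \left(-1\right) \left(-164\right) = 164$)
$30829 - K = 30829 - 164 = 30665$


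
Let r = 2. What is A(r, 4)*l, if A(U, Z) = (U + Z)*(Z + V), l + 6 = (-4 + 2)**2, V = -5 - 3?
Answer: 48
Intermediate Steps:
V = -8
l = -2 (l = -6 + (-4 + 2)**2 = -6 + (-2)**2 = -6 + 4 = -2)
A(U, Z) = (-8 + Z)*(U + Z) (A(U, Z) = (U + Z)*(Z - 8) = (U + Z)*(-8 + Z) = (-8 + Z)*(U + Z))
A(r, 4)*l = (4**2 - 8*2 - 8*4 + 2*4)*(-2) = (16 - 16 - 32 + 8)*(-2) = -24*(-2) = 48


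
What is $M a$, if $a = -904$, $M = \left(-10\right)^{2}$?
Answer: $-90400$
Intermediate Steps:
$M = 100$
$M a = 100 \left(-904\right) = -90400$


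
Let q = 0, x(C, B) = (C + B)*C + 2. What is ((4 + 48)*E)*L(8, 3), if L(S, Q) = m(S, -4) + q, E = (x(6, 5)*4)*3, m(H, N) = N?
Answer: -169728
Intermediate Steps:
x(C, B) = 2 + C*(B + C) (x(C, B) = (B + C)*C + 2 = C*(B + C) + 2 = 2 + C*(B + C))
E = 816 (E = ((2 + 6**2 + 5*6)*4)*3 = ((2 + 36 + 30)*4)*3 = (68*4)*3 = 272*3 = 816)
L(S, Q) = -4 (L(S, Q) = -4 + 0 = -4)
((4 + 48)*E)*L(8, 3) = ((4 + 48)*816)*(-4) = (52*816)*(-4) = 42432*(-4) = -169728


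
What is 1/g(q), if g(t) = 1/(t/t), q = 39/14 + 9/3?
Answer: 1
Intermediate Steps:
q = 81/14 (q = 39*(1/14) + 9*(⅓) = 39/14 + 3 = 81/14 ≈ 5.7857)
g(t) = 1 (g(t) = 1/1 = 1)
1/g(q) = 1/1 = 1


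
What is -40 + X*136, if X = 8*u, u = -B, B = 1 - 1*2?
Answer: 1048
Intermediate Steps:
B = -1 (B = 1 - 2 = -1)
u = 1 (u = -1*(-1) = 1)
X = 8 (X = 8*1 = 8)
-40 + X*136 = -40 + 8*136 = -40 + 1088 = 1048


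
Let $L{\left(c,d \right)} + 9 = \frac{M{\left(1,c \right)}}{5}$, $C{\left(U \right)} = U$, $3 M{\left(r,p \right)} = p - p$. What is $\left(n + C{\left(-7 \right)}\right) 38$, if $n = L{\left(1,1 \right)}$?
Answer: $-608$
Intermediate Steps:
$M{\left(r,p \right)} = 0$ ($M{\left(r,p \right)} = \frac{p - p}{3} = \frac{1}{3} \cdot 0 = 0$)
$L{\left(c,d \right)} = -9$ ($L{\left(c,d \right)} = -9 + \frac{0}{5} = -9 + 0 \cdot \frac{1}{5} = -9 + 0 = -9$)
$n = -9$
$\left(n + C{\left(-7 \right)}\right) 38 = \left(-9 - 7\right) 38 = \left(-16\right) 38 = -608$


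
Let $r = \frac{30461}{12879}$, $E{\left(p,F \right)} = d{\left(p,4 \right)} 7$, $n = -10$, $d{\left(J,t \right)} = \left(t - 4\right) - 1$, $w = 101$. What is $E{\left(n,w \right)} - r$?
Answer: $- \frac{120614}{12879} \approx -9.3652$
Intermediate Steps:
$d{\left(J,t \right)} = -5 + t$ ($d{\left(J,t \right)} = \left(-4 + t\right) - 1 = -5 + t$)
$E{\left(p,F \right)} = -7$ ($E{\left(p,F \right)} = \left(-5 + 4\right) 7 = \left(-1\right) 7 = -7$)
$r = \frac{30461}{12879}$ ($r = 30461 \cdot \frac{1}{12879} = \frac{30461}{12879} \approx 2.3652$)
$E{\left(n,w \right)} - r = -7 - \frac{30461}{12879} = - \frac{120614}{12879}$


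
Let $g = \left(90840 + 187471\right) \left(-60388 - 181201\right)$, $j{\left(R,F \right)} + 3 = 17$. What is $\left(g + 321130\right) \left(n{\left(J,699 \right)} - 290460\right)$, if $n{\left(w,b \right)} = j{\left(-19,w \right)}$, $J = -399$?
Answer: $19528588467761854$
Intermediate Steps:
$j{\left(R,F \right)} = 14$ ($j{\left(R,F \right)} = -3 + 17 = 14$)
$n{\left(w,b \right)} = 14$
$g = -67236876179$ ($g = 278311 \left(-241589\right) = -67236876179$)
$\left(g + 321130\right) \left(n{\left(J,699 \right)} - 290460\right) = \left(-67236876179 + 321130\right) \left(14 - 290460\right) = \left(-67236555049\right) \left(-290446\right) = 19528588467761854$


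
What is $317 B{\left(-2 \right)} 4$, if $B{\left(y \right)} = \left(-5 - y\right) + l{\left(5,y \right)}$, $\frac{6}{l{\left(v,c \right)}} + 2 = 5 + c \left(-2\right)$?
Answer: $- \frac{19020}{7} \approx -2717.1$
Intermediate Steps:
$l{\left(v,c \right)} = \frac{6}{3 - 2 c}$ ($l{\left(v,c \right)} = \frac{6}{-2 + \left(5 + c \left(-2\right)\right)} = \frac{6}{-2 - \left(-5 + 2 c\right)} = \frac{6}{3 - 2 c}$)
$B{\left(y \right)} = -5 - y - \frac{6}{-3 + 2 y}$ ($B{\left(y \right)} = \left(-5 - y\right) - \frac{6}{-3 + 2 y} = -5 - y - \frac{6}{-3 + 2 y}$)
$317 B{\left(-2 \right)} 4 = 317 \frac{9 - -14 - 2 \left(-2\right)^{2}}{-3 + 2 \left(-2\right)} 4 = 317 \frac{9 + 14 - 8}{-3 - 4} \cdot 4 = 317 \frac{9 + 14 - 8}{-7} \cdot 4 = 317 \left(- \frac{1}{7}\right) 15 \cdot 4 = 317 \left(\left(- \frac{15}{7}\right) 4\right) = 317 \left(- \frac{60}{7}\right) = - \frac{19020}{7}$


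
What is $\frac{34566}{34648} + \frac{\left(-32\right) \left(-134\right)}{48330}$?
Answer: $\frac{454786351}{418634460} \approx 1.0864$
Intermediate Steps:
$\frac{34566}{34648} + \frac{\left(-32\right) \left(-134\right)}{48330} = 34566 \cdot \frac{1}{34648} + 4288 \cdot \frac{1}{48330} = \frac{17283}{17324} + \frac{2144}{24165} = \frac{454786351}{418634460}$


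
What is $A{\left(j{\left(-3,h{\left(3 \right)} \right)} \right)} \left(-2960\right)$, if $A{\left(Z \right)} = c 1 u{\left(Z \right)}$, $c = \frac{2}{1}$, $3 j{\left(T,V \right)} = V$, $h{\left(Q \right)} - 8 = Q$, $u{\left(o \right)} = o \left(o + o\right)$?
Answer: $- \frac{1432640}{9} \approx -1.5918 \cdot 10^{5}$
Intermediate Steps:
$u{\left(o \right)} = 2 o^{2}$ ($u{\left(o \right)} = o 2 o = 2 o^{2}$)
$h{\left(Q \right)} = 8 + Q$
$j{\left(T,V \right)} = \frac{V}{3}$
$c = 2$ ($c = 2 \cdot 1 = 2$)
$A{\left(Z \right)} = 4 Z^{2}$ ($A{\left(Z \right)} = 2 \cdot 1 \cdot 2 Z^{2} = 2 \cdot 2 Z^{2} = 4 Z^{2}$)
$A{\left(j{\left(-3,h{\left(3 \right)} \right)} \right)} \left(-2960\right) = 4 \left(\frac{8 + 3}{3}\right)^{2} \left(-2960\right) = 4 \left(\frac{1}{3} \cdot 11\right)^{2} \left(-2960\right) = 4 \left(\frac{11}{3}\right)^{2} \left(-2960\right) = 4 \cdot \frac{121}{9} \left(-2960\right) = \frac{484}{9} \left(-2960\right) = - \frac{1432640}{9}$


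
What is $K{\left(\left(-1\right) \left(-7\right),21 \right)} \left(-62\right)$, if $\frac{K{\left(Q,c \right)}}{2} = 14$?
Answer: $-1736$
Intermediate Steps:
$K{\left(Q,c \right)} = 28$ ($K{\left(Q,c \right)} = 2 \cdot 14 = 28$)
$K{\left(\left(-1\right) \left(-7\right),21 \right)} \left(-62\right) = 28 \left(-62\right) = -1736$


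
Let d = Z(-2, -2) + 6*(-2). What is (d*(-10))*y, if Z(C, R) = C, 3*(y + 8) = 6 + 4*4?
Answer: -280/3 ≈ -93.333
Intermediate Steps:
y = -2/3 (y = -8 + (6 + 4*4)/3 = -8 + (6 + 16)/3 = -8 + (1/3)*22 = -8 + 22/3 = -2/3 ≈ -0.66667)
d = -14 (d = -2 + 6*(-2) = -2 - 12 = -14)
(d*(-10))*y = -14*(-10)*(-2/3) = 140*(-2/3) = -280/3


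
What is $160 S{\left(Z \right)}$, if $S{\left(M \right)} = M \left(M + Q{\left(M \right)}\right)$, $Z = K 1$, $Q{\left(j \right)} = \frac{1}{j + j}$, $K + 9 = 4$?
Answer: $4080$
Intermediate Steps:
$K = -5$ ($K = -9 + 4 = -5$)
$Q{\left(j \right)} = \frac{1}{2 j}$
$Z = -5$ ($Z = \left(-5\right) 1 = -5$)
$S{\left(M \right)} = M \left(M + \frac{1}{2 M}\right)$
$160 S{\left(Z \right)} = 160 \left(\frac{1}{2} + \left(-5\right)^{2}\right) = 160 \left(\frac{1}{2} + 25\right) = 160 \cdot \frac{51}{2} = 4080$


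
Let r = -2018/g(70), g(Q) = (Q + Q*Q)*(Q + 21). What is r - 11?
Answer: -2488494/226135 ≈ -11.004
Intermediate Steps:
g(Q) = (21 + Q)*(Q + Q²) (g(Q) = (Q + Q²)*(21 + Q) = (21 + Q)*(Q + Q²))
r = -1009/226135 (r = -2018*1/(70*(21 + 70² + 22*70)) = -2018*1/(70*(21 + 4900 + 1540)) = -2018/(70*6461) = -2018/452270 = -2018*1/452270 = -1009/226135 ≈ -0.0044619)
r - 11 = -1009/226135 - 11 = -2488494/226135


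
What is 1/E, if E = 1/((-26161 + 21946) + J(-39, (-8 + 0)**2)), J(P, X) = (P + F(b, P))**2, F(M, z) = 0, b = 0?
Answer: -2694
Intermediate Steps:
J(P, X) = P**2 (J(P, X) = (P + 0)**2 = P**2)
E = -1/2694 (E = 1/((-26161 + 21946) + (-39)**2) = 1/(-4215 + 1521) = 1/(-2694) = -1/2694 ≈ -0.00037120)
1/E = 1/(-1/2694) = -2694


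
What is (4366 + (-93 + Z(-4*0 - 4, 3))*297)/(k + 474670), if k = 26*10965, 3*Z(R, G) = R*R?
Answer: -21671/759760 ≈ -0.028523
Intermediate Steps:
Z(R, G) = R²/3 (Z(R, G) = (R*R)/3 = R²/3)
k = 285090
(4366 + (-93 + Z(-4*0 - 4, 3))*297)/(k + 474670) = (4366 + (-93 + (-4*0 - 4)²/3)*297)/(285090 + 474670) = (4366 + (-93 + (0 - 4)²/3)*297)/759760 = (4366 + (-93 + (⅓)*(-4)²)*297)*(1/759760) = (4366 + (-93 + (⅓)*16)*297)*(1/759760) = (4366 + (-93 + 16/3)*297)*(1/759760) = (4366 - 263/3*297)*(1/759760) = (4366 - 26037)*(1/759760) = -21671*1/759760 = -21671/759760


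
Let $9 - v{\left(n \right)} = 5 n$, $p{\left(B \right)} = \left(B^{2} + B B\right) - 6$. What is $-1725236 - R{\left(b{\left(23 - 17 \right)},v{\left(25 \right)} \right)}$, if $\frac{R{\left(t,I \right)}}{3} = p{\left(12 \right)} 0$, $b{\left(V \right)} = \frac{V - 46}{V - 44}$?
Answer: $-1725236$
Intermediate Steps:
$b{\left(V \right)} = \frac{-46 + V}{-44 + V}$
$p{\left(B \right)} = -6 + 2 B^{2}$ ($p{\left(B \right)} = \left(B^{2} + B^{2}\right) - 6 = 2 B^{2} - 6 = -6 + 2 B^{2}$)
$v{\left(n \right)} = 9 - 5 n$
$R{\left(t,I \right)} = 0$ ($R{\left(t,I \right)} = 3 \left(-6 + 2 \cdot 12^{2}\right) 0 = 3 \left(-6 + 2 \cdot 144\right) 0 = 3 \left(-6 + 288\right) 0 = 3 \cdot 282 \cdot 0 = 3 \cdot 0 = 0$)
$-1725236 - R{\left(b{\left(23 - 17 \right)},v{\left(25 \right)} \right)} = -1725236 - 0 = -1725236 + 0 = -1725236$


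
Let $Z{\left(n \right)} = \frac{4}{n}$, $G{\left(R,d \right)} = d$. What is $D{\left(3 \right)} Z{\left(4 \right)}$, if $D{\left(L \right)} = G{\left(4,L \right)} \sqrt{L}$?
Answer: $3 \sqrt{3} \approx 5.1962$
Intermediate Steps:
$D{\left(L \right)} = L^{\frac{3}{2}}$ ($D{\left(L \right)} = L \sqrt{L} = L^{\frac{3}{2}}$)
$D{\left(3 \right)} Z{\left(4 \right)} = 3^{\frac{3}{2}} \cdot \frac{4}{4} = 3 \sqrt{3} \cdot 4 \cdot \frac{1}{4} = 3 \sqrt{3} \cdot 1 = 3 \sqrt{3}$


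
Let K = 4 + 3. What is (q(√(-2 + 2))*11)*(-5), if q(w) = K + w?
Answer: -385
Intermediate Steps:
K = 7
q(w) = 7 + w
(q(√(-2 + 2))*11)*(-5) = ((7 + √(-2 + 2))*11)*(-5) = ((7 + √0)*11)*(-5) = ((7 + 0)*11)*(-5) = (7*11)*(-5) = 77*(-5) = -385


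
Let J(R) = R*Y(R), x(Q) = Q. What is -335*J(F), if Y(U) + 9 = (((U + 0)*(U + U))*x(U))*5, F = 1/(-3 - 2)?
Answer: -15209/25 ≈ -608.36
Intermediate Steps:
F = -⅕ (F = 1/(-5) = -⅕ ≈ -0.20000)
Y(U) = -9 + 10*U³ (Y(U) = -9 + (((U + 0)*(U + U))*U)*5 = -9 + ((U*(2*U))*U)*5 = -9 + ((2*U²)*U)*5 = -9 + (2*U³)*5 = -9 + 10*U³)
J(R) = R*(-9 + 10*R³)
-335*J(F) = -(-67)*(-9 + 10*(-⅕)³) = -(-67)*(-9 + 10*(-1/125)) = -(-67)*(-9 - 2/25) = -(-67)*(-227)/25 = -335*227/125 = -15209/25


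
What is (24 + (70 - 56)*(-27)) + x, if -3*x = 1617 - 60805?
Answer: 58126/3 ≈ 19375.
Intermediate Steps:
x = 59188/3 (x = -(1617 - 60805)/3 = -⅓*(-59188) = 59188/3 ≈ 19729.)
(24 + (70 - 56)*(-27)) + x = (24 + (70 - 56)*(-27)) + 59188/3 = (24 + 14*(-27)) + 59188/3 = (24 - 378) + 59188/3 = -354 + 59188/3 = 58126/3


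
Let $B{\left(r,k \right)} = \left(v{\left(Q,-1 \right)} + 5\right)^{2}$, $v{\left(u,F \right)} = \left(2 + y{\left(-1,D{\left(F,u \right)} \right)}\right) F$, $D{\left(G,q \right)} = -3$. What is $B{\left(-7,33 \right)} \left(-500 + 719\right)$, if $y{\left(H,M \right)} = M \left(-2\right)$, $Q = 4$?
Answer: $1971$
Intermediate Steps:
$y{\left(H,M \right)} = - 2 M$
$v{\left(u,F \right)} = 8 F$ ($v{\left(u,F \right)} = \left(2 - -6\right) F = \left(2 + 6\right) F = 8 F$)
$B{\left(r,k \right)} = 9$ ($B{\left(r,k \right)} = \left(8 \left(-1\right) + 5\right)^{2} = \left(-8 + 5\right)^{2} = \left(-3\right)^{2} = 9$)
$B{\left(-7,33 \right)} \left(-500 + 719\right) = 9 \left(-500 + 719\right) = 9 \cdot 219 = 1971$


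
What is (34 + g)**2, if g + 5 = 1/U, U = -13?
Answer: 141376/169 ≈ 836.54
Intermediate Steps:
g = -66/13 (g = -5 + 1/(-13) = -5 - 1/13 = -66/13 ≈ -5.0769)
(34 + g)**2 = (34 - 66/13)**2 = (376/13)**2 = 141376/169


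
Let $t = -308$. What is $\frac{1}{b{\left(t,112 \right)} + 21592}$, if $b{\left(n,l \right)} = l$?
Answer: $\frac{1}{21704} \approx 4.6074 \cdot 10^{-5}$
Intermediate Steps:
$\frac{1}{b{\left(t,112 \right)} + 21592} = \frac{1}{112 + 21592} = \frac{1}{21704}$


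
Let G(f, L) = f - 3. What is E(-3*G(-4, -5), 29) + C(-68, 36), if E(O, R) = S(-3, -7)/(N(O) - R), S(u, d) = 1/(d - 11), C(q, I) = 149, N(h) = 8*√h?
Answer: 1349017/9054 - 4*√21/4527 ≈ 148.99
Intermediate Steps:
G(f, L) = -3 + f
S(u, d) = 1/(-11 + d)
E(O, R) = -1/(18*(-R + 8*√O)) (E(O, R) = 1/((-11 - 7)*(8*√O - R)) = 1/((-18)*(-R + 8*√O)) = -1/(18*(-R + 8*√O)))
E(-3*G(-4, -5), 29) + C(-68, 36) = 1/(18*(29 - 8*√21)) + 149 = 149 + 1/(18*(29 - 8*√21))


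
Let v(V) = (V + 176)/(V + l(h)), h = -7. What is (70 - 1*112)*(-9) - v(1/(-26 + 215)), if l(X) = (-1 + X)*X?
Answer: 793573/2117 ≈ 374.86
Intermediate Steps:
l(X) = X*(-1 + X)
v(V) = (176 + V)/(56 + V) (v(V) = (V + 176)/(V - 7*(-1 - 7)) = (176 + V)/(V - 7*(-8)) = (176 + V)/(V + 56) = (176 + V)/(56 + V))
(70 - 1*112)*(-9) - v(1/(-26 + 215)) = (70 - 1*112)*(-9) - (176 + 1/(-26 + 215))/(56 + 1/(-26 + 215)) = (70 - 112)*(-9) - (176 + 1/189)/(56 + 1/189) = -42*(-9) - (176 + 1/189)/(56 + 1/189) = 378 - 33265/(10585/189*189) = 378 - 189*33265/(10585*189) = 378 - 1*6653/2117 = 378 - 6653/2117 = 793573/2117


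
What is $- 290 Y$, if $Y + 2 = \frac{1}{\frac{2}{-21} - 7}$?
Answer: $\frac{92510}{149} \approx 620.87$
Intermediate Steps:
$Y = - \frac{319}{149}$ ($Y = -2 + \frac{1}{\frac{2}{-21} - 7} = -2 + \frac{1}{2 \left(- \frac{1}{21}\right) - 7} = -2 + \frac{1}{- \frac{2}{21} - 7} = -2 + \frac{1}{- \frac{149}{21}} = -2 - \frac{21}{149} = - \frac{319}{149} \approx -2.1409$)
$- 290 Y = \left(-290\right) \left(- \frac{319}{149}\right) = \frac{92510}{149}$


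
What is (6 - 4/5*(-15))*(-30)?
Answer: -540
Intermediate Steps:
(6 - 4/5*(-15))*(-30) = (6 - 4*⅕*(-15))*(-30) = (6 - ⅘*(-15))*(-30) = (6 + 12)*(-30) = 18*(-30) = -540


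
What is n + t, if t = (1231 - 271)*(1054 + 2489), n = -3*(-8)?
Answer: 3401304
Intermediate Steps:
n = 24
t = 3401280 (t = 960*3543 = 3401280)
n + t = 24 + 3401280 = 3401304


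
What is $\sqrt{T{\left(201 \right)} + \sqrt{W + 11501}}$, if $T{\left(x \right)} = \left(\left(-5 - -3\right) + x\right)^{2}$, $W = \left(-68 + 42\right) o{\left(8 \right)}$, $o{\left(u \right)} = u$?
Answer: $\sqrt{39601 + \sqrt{11293}} \approx 199.27$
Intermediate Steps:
$W = -208$ ($W = \left(-68 + 42\right) 8 = \left(-26\right) 8 = -208$)
$T{\left(x \right)} = \left(-2 + x\right)^{2}$ ($T{\left(x \right)} = \left(\left(-5 + 3\right) + x\right)^{2} = \left(-2 + x\right)^{2}$)
$\sqrt{T{\left(201 \right)} + \sqrt{W + 11501}} = \sqrt{\left(-2 + 201\right)^{2} + \sqrt{-208 + 11501}} = \sqrt{199^{2} + \sqrt{11293}} = \sqrt{39601 + \sqrt{11293}}$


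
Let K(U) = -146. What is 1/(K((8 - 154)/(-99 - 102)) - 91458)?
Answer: -1/91604 ≈ -1.0917e-5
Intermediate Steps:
1/(K((8 - 154)/(-99 - 102)) - 91458) = 1/(-146 - 91458) = 1/(-91604) = -1/91604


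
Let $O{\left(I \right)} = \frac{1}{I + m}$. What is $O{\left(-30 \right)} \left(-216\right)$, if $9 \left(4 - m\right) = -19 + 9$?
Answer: $\frac{243}{28} \approx 8.6786$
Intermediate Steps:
$m = \frac{46}{9}$ ($m = 4 - \frac{-19 + 9}{9} = 4 - - \frac{10}{9} = 4 + \frac{10}{9} = \frac{46}{9} \approx 5.1111$)
$O{\left(I \right)} = \frac{1}{\frac{46}{9} + I}$ ($O{\left(I \right)} = \frac{1}{I + \frac{46}{9}} = \frac{1}{\frac{46}{9} + I}$)
$O{\left(-30 \right)} \left(-216\right) = \frac{9}{46 + 9 \left(-30\right)} \left(-216\right) = \frac{9}{46 - 270} \left(-216\right) = \frac{9}{-224} \left(-216\right) = 9 \left(- \frac{1}{224}\right) \left(-216\right) = \left(- \frac{9}{224}\right) \left(-216\right) = \frac{243}{28}$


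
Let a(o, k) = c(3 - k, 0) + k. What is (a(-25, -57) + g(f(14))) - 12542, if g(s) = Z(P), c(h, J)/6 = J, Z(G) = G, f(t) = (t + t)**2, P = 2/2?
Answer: -12598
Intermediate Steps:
P = 1 (P = 2*(1/2) = 1)
f(t) = 4*t**2 (f(t) = (2*t)**2 = 4*t**2)
c(h, J) = 6*J
g(s) = 1
a(o, k) = k (a(o, k) = 6*0 + k = 0 + k = k)
(a(-25, -57) + g(f(14))) - 12542 = (-57 + 1) - 12542 = -56 - 12542 = -12598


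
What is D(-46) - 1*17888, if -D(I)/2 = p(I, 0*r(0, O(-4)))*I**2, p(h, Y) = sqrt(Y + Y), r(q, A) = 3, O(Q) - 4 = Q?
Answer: -17888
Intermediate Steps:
O(Q) = 4 + Q
p(h, Y) = sqrt(2)*sqrt(Y) (p(h, Y) = sqrt(2*Y) = sqrt(2)*sqrt(Y))
D(I) = 0 (D(I) = -2*sqrt(2)*sqrt(0*3)*I**2 = -2*sqrt(2)*sqrt(0)*I**2 = -2*sqrt(2)*0*I**2 = -0*I**2 = -2*0 = 0)
D(-46) - 1*17888 = 0 - 1*17888 = 0 - 17888 = -17888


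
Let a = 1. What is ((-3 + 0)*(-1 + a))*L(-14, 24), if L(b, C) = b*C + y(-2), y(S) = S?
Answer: 0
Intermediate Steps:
L(b, C) = -2 + C*b (L(b, C) = b*C - 2 = C*b - 2 = -2 + C*b)
((-3 + 0)*(-1 + a))*L(-14, 24) = ((-3 + 0)*(-1 + 1))*(-2 + 24*(-14)) = (-3*0)*(-2 - 336) = 0*(-338) = 0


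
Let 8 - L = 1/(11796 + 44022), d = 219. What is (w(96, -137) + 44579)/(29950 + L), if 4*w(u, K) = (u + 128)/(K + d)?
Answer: 102022298406/68560021363 ≈ 1.4881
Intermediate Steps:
L = 446543/55818 (L = 8 - 1/(11796 + 44022) = 8 - 1/55818 = 446543/55818 ≈ 8.0000)
w(u, K) = (128 + u)/(4*(219 + K)) (w(u, K) = ((u + 128)/(K + 219))/4 = ((128 + u)/(219 + K))/4 = (128 + u)/(4*(219 + K)))
(w(96, -137) + 44579)/(29950 + L) = ((128 + 96)/(4*(219 - 137)) + 44579)/(29950 + 446543/55818) = ((¼)*224/82 + 44579)/(1672195643/55818) = ((¼)*(1/82)*224 + 44579)*(55818/1672195643) = (28/41 + 44579)*(55818/1672195643) = (1827767/41)*(55818/1672195643) = 102022298406/68560021363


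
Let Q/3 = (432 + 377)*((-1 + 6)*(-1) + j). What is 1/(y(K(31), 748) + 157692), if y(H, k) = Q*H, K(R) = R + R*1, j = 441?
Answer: 1/65764356 ≈ 1.5206e-8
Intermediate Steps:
Q = 1058172 (Q = 3*((432 + 377)*((-1 + 6)*(-1) + 441)) = 3*(809*(5*(-1) + 441)) = 3*(809*(-5 + 441)) = 3*(809*436) = 3*352724 = 1058172)
K(R) = 2*R (K(R) = R + R = 2*R)
y(H, k) = 1058172*H
1/(y(K(31), 748) + 157692) = 1/(1058172*(2*31) + 157692) = 1/(1058172*62 + 157692) = 1/(65606664 + 157692) = 1/65764356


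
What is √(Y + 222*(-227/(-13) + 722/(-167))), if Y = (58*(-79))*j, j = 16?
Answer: I*√331790122066/2171 ≈ 265.32*I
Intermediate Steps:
Y = -73312 (Y = (58*(-79))*16 = -4582*16 = -73312)
√(Y + 222*(-227/(-13) + 722/(-167))) = √(-73312 + 222*(-227/(-13) + 722/(-167))) = √(-73312 + 222*(-227*(-1/13) + 722*(-1/167))) = √(-73312 + 222*(227/13 - 722/167)) = √(-73312 + 222*(28523/2171)) = √(-73312 + 6332106/2171) = √(-152828246/2171) = I*√331790122066/2171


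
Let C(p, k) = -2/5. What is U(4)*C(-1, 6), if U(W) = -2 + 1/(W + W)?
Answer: 3/4 ≈ 0.75000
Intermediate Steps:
C(p, k) = -2/5 (C(p, k) = -2*1/5 = -2/5)
U(W) = -2 + 1/(2*W)
U(4)*C(-1, 6) = (-2 + (1/2)/4)*(-2/5) = (-2 + (1/2)*(1/4))*(-2/5) = (-2 + 1/8)*(-2/5) = -15/8*(-2/5) = 3/4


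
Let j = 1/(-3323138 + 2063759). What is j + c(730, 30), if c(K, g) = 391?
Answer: 492417188/1259379 ≈ 391.00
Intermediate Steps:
j = -1/1259379 (j = 1/(-1259379) = -1/1259379 ≈ -7.9404e-7)
j + c(730, 30) = -1/1259379 + 391 = 492417188/1259379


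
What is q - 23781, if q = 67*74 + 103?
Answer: -18720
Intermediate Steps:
q = 5061 (q = 4958 + 103 = 5061)
q - 23781 = 5061 - 23781 = -18720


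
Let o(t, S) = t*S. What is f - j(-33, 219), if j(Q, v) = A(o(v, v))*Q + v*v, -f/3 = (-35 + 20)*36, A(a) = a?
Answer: 1536372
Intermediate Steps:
o(t, S) = S*t
f = 1620 (f = -3*(-35 + 20)*36 = -(-45)*36 = -3*(-540) = 1620)
j(Q, v) = v**2 + Q*v**2 (j(Q, v) = (v*v)*Q + v*v = v**2*Q + v**2 = Q*v**2 + v**2 = v**2 + Q*v**2)
f - j(-33, 219) = 1620 - 219**2*(1 - 33) = 1620 - 47961*(-32) = 1620 - 1*(-1534752) = 1620 + 1534752 = 1536372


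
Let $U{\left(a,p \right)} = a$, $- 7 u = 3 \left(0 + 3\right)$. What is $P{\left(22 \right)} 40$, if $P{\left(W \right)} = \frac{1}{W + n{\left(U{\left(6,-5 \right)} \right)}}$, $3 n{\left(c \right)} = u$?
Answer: $\frac{280}{151} \approx 1.8543$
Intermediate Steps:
$u = - \frac{9}{7}$ ($u = - \frac{3 \left(0 + 3\right)}{7} = - \frac{3 \cdot 3}{7} = \left(- \frac{1}{7}\right) 9 = - \frac{9}{7} \approx -1.2857$)
$n{\left(c \right)} = - \frac{3}{7}$ ($n{\left(c \right)} = \frac{1}{3} \left(- \frac{9}{7}\right) = - \frac{3}{7}$)
$P{\left(W \right)} = \frac{1}{- \frac{3}{7} + W}$ ($P{\left(W \right)} = \frac{1}{W - \frac{3}{7}} = \frac{1}{- \frac{3}{7} + W}$)
$P{\left(22 \right)} 40 = \frac{7}{-3 + 7 \cdot 22} \cdot 40 = \frac{7}{-3 + 154} \cdot 40 = \frac{7}{151} \cdot 40 = \frac{280}{151}$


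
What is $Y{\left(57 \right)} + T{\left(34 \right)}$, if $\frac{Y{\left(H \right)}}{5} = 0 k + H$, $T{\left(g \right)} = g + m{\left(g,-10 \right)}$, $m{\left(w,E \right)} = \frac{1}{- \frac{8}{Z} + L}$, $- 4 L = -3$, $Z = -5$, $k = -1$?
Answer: $\frac{15013}{47} \approx 319.43$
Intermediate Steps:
$L = \frac{3}{4}$ ($L = \left(- \frac{1}{4}\right) \left(-3\right) = \frac{3}{4} \approx 0.75$)
$m{\left(w,E \right)} = \frac{20}{47}$ ($m{\left(w,E \right)} = \frac{1}{- \frac{8}{-5} + \frac{3}{4}} = \frac{1}{\left(-8\right) \left(- \frac{1}{5}\right) + \frac{3}{4}} = \frac{1}{\frac{8}{5} + \frac{3}{4}} = \frac{1}{\frac{47}{20}} = \frac{20}{47}$)
$T{\left(g \right)} = \frac{20}{47} + g$ ($T{\left(g \right)} = g + \frac{20}{47} = \frac{20}{47} + g$)
$Y{\left(H \right)} = 5 H$ ($Y{\left(H \right)} = 5 \left(0 \left(-1\right) + H\right) = 5 \left(0 + H\right) = 5 H$)
$Y{\left(57 \right)} + T{\left(34 \right)} = 5 \cdot 57 + \left(\frac{20}{47} + 34\right) = 285 + \frac{1618}{47} = \frac{15013}{47}$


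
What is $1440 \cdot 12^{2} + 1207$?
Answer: $208567$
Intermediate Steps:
$1440 \cdot 12^{2} + 1207 = 1440 \cdot 144 + 1207 = 207360 + 1207 = 208567$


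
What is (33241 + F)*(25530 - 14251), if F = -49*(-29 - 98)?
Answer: 445114456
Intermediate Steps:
F = 6223 (F = -49*(-127) = 6223)
(33241 + F)*(25530 - 14251) = (33241 + 6223)*(25530 - 14251) = 39464*11279 = 445114456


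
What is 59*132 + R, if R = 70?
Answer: 7858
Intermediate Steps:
59*132 + R = 59*132 + 70 = 7788 + 70 = 7858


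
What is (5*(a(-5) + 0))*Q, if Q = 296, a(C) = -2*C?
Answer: 14800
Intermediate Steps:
(5*(a(-5) + 0))*Q = (5*(-2*(-5) + 0))*296 = (5*(10 + 0))*296 = (5*10)*296 = 50*296 = 14800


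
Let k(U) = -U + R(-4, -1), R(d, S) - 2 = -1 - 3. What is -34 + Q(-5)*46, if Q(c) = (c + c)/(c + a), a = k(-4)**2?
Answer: 426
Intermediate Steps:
R(d, S) = -2 (R(d, S) = 2 + (-1 - 3) = 2 - 4 = -2)
k(U) = -2 - U (k(U) = -U - 2 = -2 - U)
a = 4 (a = (-2 - 1*(-4))**2 = (-2 + 4)**2 = 2**2 = 4)
Q(c) = 2*c/(4 + c) (Q(c) = (c + c)/(c + 4) = (2*c)/(4 + c) = 2*c/(4 + c))
-34 + Q(-5)*46 = -34 + (2*(-5)/(4 - 5))*46 = -34 + (2*(-5)/(-1))*46 = -34 + (2*(-5)*(-1))*46 = -34 + 10*46 = -34 + 460 = 426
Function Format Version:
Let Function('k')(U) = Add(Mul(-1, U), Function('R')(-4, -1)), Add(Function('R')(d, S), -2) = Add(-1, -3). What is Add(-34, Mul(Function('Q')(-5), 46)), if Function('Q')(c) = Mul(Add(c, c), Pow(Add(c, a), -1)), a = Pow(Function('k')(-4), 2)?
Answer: 426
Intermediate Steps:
Function('R')(d, S) = -2 (Function('R')(d, S) = Add(2, Add(-1, -3)) = Add(2, -4) = -2)
Function('k')(U) = Add(-2, Mul(-1, U)) (Function('k')(U) = Add(Mul(-1, U), -2) = Add(-2, Mul(-1, U)))
a = 4 (a = Pow(Add(-2, Mul(-1, -4)), 2) = Pow(Add(-2, 4), 2) = Pow(2, 2) = 4)
Function('Q')(c) = Mul(2, c, Pow(Add(4, c), -1)) (Function('Q')(c) = Mul(Add(c, c), Pow(Add(c, 4), -1)) = Mul(Mul(2, c), Pow(Add(4, c), -1)) = Mul(2, c, Pow(Add(4, c), -1)))
Add(-34, Mul(Function('Q')(-5), 46)) = Add(-34, Mul(Mul(2, -5, Pow(Add(4, -5), -1)), 46)) = Add(-34, Mul(Mul(2, -5, Pow(-1, -1)), 46)) = Add(-34, Mul(Mul(2, -5, -1), 46)) = Add(-34, Mul(10, 46)) = Add(-34, 460) = 426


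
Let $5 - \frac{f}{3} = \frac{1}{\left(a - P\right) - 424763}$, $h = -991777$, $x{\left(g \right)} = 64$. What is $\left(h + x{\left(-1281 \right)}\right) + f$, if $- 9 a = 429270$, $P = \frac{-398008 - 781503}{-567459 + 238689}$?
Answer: $- \frac{154042179980321148}{155331744121} \approx -9.917 \cdot 10^{5}$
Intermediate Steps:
$P = \frac{1179511}{328770}$ ($P = - \frac{1179511}{-328770} = \left(-1179511\right) \left(- \frac{1}{328770}\right) = \frac{1179511}{328770} \approx 3.5876$)
$a = - \frac{143090}{3}$ ($a = \left(- \frac{1}{9}\right) 429270 = - \frac{143090}{3} \approx -47697.0$)
$f = \frac{2329977148125}{155331744121}$ ($f = 15 - \frac{3}{\left(- \frac{143090}{3} - \frac{1179511}{328770}\right) - 424763} = 15 - \frac{3}{- \frac{15682412611}{328770} - 424763} = 15 - \frac{3}{- \frac{155331744121}{328770}} = 15 - - \frac{986310}{155331744121} = 15 + \frac{986310}{155331744121} = \frac{2329977148125}{155331744121} \approx 15.0$)
$\left(h + x{\left(-1281 \right)}\right) + f = \left(-991777 + 64\right) + \frac{2329977148125}{155331744121} = -991713 + \frac{2329977148125}{155331744121} = - \frac{154042179980321148}{155331744121}$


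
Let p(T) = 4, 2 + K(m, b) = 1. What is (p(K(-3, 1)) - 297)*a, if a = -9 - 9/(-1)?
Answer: 0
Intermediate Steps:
K(m, b) = -1 (K(m, b) = -2 + 1 = -1)
a = 0 (a = -9 - 9*(-1) = -9 + 9 = 0)
(p(K(-3, 1)) - 297)*a = (4 - 297)*0 = -293*0 = 0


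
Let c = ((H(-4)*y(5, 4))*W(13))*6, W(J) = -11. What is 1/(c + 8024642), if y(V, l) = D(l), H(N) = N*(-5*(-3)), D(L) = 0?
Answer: 1/8024642 ≈ 1.2462e-7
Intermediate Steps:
H(N) = 15*N (H(N) = N*15 = 15*N)
y(V, l) = 0
c = 0 (c = (((15*(-4))*0)*(-11))*6 = (-60*0*(-11))*6 = (0*(-11))*6 = 0*6 = 0)
1/(c + 8024642) = 1/(0 + 8024642) = 1/8024642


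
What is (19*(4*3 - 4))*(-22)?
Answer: -3344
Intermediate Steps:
(19*(4*3 - 4))*(-22) = (19*(12 - 4))*(-22) = (19*8)*(-22) = 152*(-22) = -3344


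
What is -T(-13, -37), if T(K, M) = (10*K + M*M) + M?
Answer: -1202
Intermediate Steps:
T(K, M) = M + M**2 + 10*K (T(K, M) = (10*K + M**2) + M = (M**2 + 10*K) + M = M + M**2 + 10*K)
-T(-13, -37) = -(-37 + (-37)**2 + 10*(-13)) = -(-37 + 1369 - 130) = -1*1202 = -1202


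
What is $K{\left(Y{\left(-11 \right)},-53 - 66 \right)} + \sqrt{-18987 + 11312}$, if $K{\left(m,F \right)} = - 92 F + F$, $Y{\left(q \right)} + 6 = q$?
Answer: $10829 + 5 i \sqrt{307} \approx 10829.0 + 87.607 i$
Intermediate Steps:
$Y{\left(q \right)} = -6 + q$
$K{\left(m,F \right)} = - 91 F$
$K{\left(Y{\left(-11 \right)},-53 - 66 \right)} + \sqrt{-18987 + 11312} = - 91 \left(-53 - 66\right) + \sqrt{-18987 + 11312} = - 91 \left(-53 - 66\right) + \sqrt{-7675} = \left(-91\right) \left(-119\right) + 5 i \sqrt{307} = 10829 + 5 i \sqrt{307}$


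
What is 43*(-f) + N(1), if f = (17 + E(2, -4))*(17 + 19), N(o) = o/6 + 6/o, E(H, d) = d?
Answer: -120707/6 ≈ -20118.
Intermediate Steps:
N(o) = 6/o + o/6 (N(o) = o*(⅙) + 6/o = o/6 + 6/o = 6/o + o/6)
f = 468 (f = (17 - 4)*(17 + 19) = 13*36 = 468)
43*(-f) + N(1) = 43*(-1*468) + (6/1 + (⅙)*1) = 43*(-468) + (6*1 + ⅙) = -20124 + (6 + ⅙) = -20124 + 37/6 = -120707/6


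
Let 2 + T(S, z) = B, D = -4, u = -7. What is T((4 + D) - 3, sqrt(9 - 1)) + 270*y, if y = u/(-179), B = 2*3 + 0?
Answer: 2606/179 ≈ 14.559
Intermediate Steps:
B = 6 (B = 6 + 0 = 6)
T(S, z) = 4 (T(S, z) = -2 + 6 = 4)
y = 7/179 (y = -7/(-179) = -7*(-1/179) = 7/179 ≈ 0.039106)
T((4 + D) - 3, sqrt(9 - 1)) + 270*y = 4 + 270*(7/179) = 4 + 1890/179 = 2606/179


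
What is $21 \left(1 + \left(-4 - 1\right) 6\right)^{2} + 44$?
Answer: $17705$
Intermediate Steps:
$21 \left(1 + \left(-4 - 1\right) 6\right)^{2} + 44 = 21 \left(1 - 30\right)^{2} + 44 = 21 \left(-29\right)^{2} + 44 = 21 \cdot 841 + 44 = 17661 + 44 = 17705$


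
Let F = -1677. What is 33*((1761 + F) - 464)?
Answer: -12540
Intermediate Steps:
33*((1761 + F) - 464) = 33*((1761 - 1677) - 464) = 33*(84 - 464) = 33*(-380) = -12540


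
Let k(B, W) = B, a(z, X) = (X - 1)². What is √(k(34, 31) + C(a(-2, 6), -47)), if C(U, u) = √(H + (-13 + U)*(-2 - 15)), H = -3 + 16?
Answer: √(34 + I*√191) ≈ 5.9456 + 1.1622*I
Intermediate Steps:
H = 13
a(z, X) = (-1 + X)²
C(U, u) = √(234 - 17*U) (C(U, u) = √(13 + (-13 + U)*(-2 - 15)) = √(13 + (-13 + U)*(-17)) = √(13 + (221 - 17*U)) = √(234 - 17*U))
√(k(34, 31) + C(a(-2, 6), -47)) = √(34 + √(234 - 17*(-1 + 6)²)) = √(34 + √(234 - 17*5²)) = √(34 + √(234 - 17*25)) = √(34 + √(234 - 425)) = √(34 + √(-191)) = √(34 + I*√191)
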